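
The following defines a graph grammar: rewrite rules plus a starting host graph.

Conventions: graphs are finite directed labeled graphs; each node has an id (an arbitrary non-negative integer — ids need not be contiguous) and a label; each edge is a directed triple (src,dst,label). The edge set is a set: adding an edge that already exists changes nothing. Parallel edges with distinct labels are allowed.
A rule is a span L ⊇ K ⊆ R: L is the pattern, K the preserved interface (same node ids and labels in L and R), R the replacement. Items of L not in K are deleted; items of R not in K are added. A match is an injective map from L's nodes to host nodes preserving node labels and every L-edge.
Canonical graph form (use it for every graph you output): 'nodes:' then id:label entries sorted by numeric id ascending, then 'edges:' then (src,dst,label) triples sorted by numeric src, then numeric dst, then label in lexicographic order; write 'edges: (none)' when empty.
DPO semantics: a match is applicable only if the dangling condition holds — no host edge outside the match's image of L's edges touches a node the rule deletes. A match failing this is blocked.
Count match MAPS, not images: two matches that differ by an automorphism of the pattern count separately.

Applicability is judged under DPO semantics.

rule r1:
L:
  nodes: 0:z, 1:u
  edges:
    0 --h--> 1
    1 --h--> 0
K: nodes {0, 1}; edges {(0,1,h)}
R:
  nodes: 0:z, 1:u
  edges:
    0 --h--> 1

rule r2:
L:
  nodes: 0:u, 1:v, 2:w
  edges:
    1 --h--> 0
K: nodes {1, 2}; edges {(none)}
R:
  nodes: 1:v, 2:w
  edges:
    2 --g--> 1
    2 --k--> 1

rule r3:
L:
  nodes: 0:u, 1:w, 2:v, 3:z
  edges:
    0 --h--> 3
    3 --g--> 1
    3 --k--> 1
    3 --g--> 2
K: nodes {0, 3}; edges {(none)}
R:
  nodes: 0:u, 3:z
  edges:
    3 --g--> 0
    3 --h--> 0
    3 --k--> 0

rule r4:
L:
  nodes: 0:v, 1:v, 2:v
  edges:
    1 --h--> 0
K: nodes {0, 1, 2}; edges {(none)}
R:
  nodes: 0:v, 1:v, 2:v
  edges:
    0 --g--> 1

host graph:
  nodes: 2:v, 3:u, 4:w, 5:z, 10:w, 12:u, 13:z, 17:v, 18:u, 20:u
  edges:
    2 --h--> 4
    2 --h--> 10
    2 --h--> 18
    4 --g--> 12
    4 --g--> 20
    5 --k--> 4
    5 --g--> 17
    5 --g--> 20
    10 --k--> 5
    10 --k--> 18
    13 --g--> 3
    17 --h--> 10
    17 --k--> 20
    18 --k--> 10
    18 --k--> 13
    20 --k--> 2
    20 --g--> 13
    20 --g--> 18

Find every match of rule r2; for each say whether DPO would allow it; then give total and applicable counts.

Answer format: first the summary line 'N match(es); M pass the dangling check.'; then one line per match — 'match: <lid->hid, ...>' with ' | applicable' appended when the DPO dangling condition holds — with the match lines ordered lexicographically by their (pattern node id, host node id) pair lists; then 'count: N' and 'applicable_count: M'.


2 match(es); 0 pass the dangling check.
match: 0->18, 1->2, 2->4
match: 0->18, 1->2, 2->10
count: 2
applicable_count: 0


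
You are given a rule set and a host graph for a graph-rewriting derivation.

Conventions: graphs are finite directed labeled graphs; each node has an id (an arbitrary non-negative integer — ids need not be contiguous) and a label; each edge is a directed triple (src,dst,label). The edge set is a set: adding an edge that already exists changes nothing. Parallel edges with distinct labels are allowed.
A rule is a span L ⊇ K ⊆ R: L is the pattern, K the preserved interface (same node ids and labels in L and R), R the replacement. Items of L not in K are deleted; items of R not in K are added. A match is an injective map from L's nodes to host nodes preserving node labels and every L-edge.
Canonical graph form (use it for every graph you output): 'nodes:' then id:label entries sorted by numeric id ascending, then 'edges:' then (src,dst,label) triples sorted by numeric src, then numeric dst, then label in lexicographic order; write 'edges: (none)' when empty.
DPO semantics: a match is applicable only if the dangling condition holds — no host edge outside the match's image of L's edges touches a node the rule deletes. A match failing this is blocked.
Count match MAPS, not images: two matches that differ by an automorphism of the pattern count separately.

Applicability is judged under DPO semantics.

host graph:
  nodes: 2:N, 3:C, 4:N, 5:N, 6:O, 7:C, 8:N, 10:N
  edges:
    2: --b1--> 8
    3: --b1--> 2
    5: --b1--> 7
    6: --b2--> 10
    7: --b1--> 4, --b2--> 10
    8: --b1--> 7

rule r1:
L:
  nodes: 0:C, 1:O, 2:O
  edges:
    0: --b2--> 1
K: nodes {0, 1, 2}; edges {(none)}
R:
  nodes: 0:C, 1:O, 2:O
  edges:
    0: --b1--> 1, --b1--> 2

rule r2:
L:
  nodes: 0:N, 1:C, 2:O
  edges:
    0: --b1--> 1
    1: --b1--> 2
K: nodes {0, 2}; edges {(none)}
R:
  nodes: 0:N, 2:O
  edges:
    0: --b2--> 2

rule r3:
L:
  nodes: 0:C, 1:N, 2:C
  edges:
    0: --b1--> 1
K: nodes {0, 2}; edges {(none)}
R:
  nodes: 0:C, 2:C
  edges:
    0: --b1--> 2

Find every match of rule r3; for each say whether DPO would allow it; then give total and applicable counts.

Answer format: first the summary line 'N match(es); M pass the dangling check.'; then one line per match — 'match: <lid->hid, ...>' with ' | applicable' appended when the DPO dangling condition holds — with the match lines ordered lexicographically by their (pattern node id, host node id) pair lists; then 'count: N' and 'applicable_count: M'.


2 match(es); 1 pass the dangling check.
match: 0->3, 1->2, 2->7
match: 0->7, 1->4, 2->3 | applicable
count: 2
applicable_count: 1


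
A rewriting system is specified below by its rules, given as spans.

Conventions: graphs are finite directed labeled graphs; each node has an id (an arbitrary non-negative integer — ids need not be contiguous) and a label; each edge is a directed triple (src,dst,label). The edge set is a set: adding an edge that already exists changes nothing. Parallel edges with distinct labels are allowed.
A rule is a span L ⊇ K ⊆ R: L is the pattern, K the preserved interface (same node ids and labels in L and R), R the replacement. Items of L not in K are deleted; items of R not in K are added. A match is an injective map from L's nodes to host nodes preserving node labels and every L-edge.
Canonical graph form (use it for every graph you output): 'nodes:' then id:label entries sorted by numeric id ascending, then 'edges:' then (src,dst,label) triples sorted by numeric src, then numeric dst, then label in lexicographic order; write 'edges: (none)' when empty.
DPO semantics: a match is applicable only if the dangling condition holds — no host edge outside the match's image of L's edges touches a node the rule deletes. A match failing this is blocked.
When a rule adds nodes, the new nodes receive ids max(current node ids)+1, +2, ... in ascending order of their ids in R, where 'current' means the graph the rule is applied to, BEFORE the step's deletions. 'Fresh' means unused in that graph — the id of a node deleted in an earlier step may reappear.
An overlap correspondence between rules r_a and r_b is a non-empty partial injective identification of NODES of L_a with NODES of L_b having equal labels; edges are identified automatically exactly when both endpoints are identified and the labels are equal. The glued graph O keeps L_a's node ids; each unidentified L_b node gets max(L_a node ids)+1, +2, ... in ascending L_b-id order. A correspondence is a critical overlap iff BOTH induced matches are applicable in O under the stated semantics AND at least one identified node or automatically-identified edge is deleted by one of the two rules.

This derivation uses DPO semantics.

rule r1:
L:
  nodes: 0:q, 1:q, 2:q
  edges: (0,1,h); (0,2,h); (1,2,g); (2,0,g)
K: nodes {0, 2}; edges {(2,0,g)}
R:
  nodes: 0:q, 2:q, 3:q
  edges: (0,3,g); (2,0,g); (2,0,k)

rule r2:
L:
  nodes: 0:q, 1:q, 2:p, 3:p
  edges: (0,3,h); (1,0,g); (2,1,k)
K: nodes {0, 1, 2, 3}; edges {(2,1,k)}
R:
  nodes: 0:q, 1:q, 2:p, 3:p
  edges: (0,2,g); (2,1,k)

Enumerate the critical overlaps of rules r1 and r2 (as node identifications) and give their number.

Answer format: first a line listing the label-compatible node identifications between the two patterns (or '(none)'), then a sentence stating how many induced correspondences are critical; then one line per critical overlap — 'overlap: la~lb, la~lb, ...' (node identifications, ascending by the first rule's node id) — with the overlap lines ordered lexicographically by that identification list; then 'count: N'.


label-compatible node identifications between L(r1) and L(r2): 0~0, 0~1, 1~0, 1~1, 2~0, 2~1
1 of the induced correspondences is a critical overlap of r1 and r2.
overlap: 0~0, 2~1
count: 1


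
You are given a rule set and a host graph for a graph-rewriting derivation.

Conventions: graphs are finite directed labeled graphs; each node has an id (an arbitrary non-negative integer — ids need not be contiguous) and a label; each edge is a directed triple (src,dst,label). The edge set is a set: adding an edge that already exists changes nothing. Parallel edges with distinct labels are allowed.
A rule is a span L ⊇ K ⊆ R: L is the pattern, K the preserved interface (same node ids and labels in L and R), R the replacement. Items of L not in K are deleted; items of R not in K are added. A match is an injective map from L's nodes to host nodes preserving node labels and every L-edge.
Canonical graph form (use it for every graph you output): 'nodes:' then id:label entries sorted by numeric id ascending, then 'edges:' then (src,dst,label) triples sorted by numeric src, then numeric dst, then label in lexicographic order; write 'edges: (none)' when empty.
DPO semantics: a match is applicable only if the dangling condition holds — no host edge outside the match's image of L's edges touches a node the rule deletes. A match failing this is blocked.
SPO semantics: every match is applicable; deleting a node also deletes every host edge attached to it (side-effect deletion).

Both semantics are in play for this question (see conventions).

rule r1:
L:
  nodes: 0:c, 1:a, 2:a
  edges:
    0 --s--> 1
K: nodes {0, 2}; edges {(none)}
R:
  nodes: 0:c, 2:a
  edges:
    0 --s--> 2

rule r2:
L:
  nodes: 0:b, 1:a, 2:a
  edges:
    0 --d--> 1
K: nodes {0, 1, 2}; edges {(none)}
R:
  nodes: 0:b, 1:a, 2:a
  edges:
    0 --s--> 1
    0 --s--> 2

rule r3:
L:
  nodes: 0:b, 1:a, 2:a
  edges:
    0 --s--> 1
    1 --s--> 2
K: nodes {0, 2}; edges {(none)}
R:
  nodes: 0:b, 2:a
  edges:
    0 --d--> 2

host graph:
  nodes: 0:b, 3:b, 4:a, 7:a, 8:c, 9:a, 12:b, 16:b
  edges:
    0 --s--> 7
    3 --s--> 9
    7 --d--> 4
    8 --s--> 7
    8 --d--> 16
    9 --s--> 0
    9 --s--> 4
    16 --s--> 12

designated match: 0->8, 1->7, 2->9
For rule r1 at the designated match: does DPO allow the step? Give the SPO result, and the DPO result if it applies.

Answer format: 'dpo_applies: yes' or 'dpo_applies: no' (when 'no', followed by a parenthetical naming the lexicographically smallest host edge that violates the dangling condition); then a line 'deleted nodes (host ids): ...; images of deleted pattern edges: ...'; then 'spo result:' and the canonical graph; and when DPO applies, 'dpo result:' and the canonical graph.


dpo_applies: no
(the rule deletes node 7, which keeps host edge (0,7,s) outside the match image — the dangling condition fails, DPO blocks; SPO proceeds and side-deletes such edges)
deleted nodes (host ids): 7; images of deleted pattern edges: (8,7,s)
spo result:
nodes: 0:b, 3:b, 4:a, 8:c, 9:a, 12:b, 16:b
edges: (3,9,s); (8,9,s); (8,16,d); (9,0,s); (9,4,s); (16,12,s)


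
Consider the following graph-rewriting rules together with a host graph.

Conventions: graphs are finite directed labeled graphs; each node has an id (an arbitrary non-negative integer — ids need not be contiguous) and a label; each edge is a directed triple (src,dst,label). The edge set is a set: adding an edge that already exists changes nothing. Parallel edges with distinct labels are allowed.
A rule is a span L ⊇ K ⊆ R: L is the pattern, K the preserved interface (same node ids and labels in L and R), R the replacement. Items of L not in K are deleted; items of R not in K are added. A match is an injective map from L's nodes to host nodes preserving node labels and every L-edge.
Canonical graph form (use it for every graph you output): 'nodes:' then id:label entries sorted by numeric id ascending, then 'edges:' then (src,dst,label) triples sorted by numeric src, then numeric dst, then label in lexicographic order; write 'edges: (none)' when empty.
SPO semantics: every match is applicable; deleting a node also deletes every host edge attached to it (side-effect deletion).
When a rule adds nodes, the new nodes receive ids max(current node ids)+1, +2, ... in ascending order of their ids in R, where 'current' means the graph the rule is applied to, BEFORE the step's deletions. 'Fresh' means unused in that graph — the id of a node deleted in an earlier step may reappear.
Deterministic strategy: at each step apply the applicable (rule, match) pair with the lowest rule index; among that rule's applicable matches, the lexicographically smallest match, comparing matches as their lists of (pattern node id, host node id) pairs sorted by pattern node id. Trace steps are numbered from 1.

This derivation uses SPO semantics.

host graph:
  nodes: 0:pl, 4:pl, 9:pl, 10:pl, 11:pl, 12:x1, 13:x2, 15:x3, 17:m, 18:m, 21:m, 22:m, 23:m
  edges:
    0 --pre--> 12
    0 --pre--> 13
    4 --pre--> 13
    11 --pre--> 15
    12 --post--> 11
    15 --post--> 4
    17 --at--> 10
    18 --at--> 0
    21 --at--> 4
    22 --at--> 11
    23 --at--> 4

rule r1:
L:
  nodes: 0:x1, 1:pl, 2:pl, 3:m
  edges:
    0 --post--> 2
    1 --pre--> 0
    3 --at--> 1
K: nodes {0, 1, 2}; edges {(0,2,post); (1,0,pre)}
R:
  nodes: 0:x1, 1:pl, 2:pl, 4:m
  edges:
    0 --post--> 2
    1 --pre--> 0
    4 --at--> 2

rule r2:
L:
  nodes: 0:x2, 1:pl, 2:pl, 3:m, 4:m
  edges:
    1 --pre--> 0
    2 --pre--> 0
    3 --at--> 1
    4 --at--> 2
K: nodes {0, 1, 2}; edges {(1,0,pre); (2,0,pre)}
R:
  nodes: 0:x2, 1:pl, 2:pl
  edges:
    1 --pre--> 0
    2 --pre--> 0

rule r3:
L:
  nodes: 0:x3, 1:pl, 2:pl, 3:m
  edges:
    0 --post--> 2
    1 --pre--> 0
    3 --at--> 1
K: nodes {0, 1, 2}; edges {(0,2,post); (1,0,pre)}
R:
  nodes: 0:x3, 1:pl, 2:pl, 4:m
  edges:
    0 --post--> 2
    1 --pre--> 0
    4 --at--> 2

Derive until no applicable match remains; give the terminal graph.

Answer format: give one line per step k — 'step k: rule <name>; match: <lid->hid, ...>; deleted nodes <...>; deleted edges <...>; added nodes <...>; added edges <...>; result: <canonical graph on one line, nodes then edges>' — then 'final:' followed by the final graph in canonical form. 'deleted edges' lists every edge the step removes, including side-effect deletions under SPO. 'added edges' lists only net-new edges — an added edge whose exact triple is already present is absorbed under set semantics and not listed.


step 1: rule r1; match: 0->12, 1->0, 2->11, 3->18; deleted nodes 18; deleted edges (18,0,at); added nodes 24; added edges (24,11,at); result: nodes: 0:pl, 4:pl, 9:pl, 10:pl, 11:pl, 12:x1, 13:x2, 15:x3, 17:m, 21:m, 22:m, 23:m, 24:m edges: (0,12,pre); (0,13,pre); (4,13,pre); (11,15,pre); (12,11,post); (15,4,post); (17,10,at); (21,4,at); (22,11,at); (23,4,at); (24,11,at)
step 2: rule r3; match: 0->15, 1->11, 2->4, 3->22; deleted nodes 22; deleted edges (22,11,at); added nodes 25; added edges (25,4,at); result: nodes: 0:pl, 4:pl, 9:pl, 10:pl, 11:pl, 12:x1, 13:x2, 15:x3, 17:m, 21:m, 23:m, 24:m, 25:m edges: (0,12,pre); (0,13,pre); (4,13,pre); (11,15,pre); (12,11,post); (15,4,post); (17,10,at); (21,4,at); (23,4,at); (24,11,at); (25,4,at)
step 3: rule r3; match: 0->15, 1->11, 2->4, 3->24; deleted nodes 24; deleted edges (24,11,at); added nodes 26; added edges (26,4,at); result: nodes: 0:pl, 4:pl, 9:pl, 10:pl, 11:pl, 12:x1, 13:x2, 15:x3, 17:m, 21:m, 23:m, 25:m, 26:m edges: (0,12,pre); (0,13,pre); (4,13,pre); (11,15,pre); (12,11,post); (15,4,post); (17,10,at); (21,4,at); (23,4,at); (25,4,at); (26,4,at)
final:
nodes: 0:pl, 4:pl, 9:pl, 10:pl, 11:pl, 12:x1, 13:x2, 15:x3, 17:m, 21:m, 23:m, 25:m, 26:m
edges: (0,12,pre); (0,13,pre); (4,13,pre); (11,15,pre); (12,11,post); (15,4,post); (17,10,at); (21,4,at); (23,4,at); (25,4,at); (26,4,at)


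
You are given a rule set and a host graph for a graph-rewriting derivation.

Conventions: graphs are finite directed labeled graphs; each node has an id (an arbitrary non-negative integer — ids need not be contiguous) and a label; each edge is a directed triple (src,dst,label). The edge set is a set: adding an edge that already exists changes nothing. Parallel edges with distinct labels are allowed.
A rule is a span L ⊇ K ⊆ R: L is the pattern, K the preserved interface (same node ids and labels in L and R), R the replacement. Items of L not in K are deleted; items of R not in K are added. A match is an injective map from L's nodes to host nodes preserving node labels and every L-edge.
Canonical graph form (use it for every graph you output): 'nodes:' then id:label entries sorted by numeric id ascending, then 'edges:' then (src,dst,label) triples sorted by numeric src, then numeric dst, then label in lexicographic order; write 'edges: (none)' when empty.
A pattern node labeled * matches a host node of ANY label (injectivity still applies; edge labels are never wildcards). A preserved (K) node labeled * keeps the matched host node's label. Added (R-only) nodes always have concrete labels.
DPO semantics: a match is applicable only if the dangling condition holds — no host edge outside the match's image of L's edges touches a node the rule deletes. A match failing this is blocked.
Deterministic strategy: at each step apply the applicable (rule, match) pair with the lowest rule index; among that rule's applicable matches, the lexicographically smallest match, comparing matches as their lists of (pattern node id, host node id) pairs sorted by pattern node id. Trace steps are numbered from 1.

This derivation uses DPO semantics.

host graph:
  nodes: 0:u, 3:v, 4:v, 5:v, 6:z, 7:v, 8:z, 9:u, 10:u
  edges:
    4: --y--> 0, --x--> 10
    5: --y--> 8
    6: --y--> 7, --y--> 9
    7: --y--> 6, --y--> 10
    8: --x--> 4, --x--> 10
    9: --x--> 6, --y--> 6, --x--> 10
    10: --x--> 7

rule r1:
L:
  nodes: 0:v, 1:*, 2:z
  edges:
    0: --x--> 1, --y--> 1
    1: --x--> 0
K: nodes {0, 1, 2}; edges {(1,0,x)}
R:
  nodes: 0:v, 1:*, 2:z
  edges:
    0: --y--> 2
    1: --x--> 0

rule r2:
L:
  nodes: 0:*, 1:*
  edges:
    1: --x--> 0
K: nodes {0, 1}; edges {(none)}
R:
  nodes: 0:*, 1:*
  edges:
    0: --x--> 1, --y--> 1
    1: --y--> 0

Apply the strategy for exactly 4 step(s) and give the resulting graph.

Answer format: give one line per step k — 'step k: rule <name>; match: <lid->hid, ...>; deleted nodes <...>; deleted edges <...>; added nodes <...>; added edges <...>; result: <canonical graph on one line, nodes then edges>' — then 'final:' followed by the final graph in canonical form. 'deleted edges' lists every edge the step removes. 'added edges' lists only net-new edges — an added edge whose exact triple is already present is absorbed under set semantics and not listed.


step 1: rule r2; match: 0->4, 1->8; deleted nodes (none); deleted edges (8,4,x); added nodes (none); added edges (4,8,x); (4,8,y); (8,4,y); result: nodes: 0:u, 3:v, 4:v, 5:v, 6:z, 7:v, 8:z, 9:u, 10:u edges: (4,0,y); (4,8,x); (4,8,y); (4,10,x); (5,8,y); (6,7,y); (6,9,y); (7,6,y); (7,10,y); (8,4,y); (8,10,x); (9,6,x); (9,6,y); (9,10,x); (10,7,x)
step 2: rule r2; match: 0->6, 1->9; deleted nodes (none); deleted edges (9,6,x); added nodes (none); added edges (6,9,x); result: nodes: 0:u, 3:v, 4:v, 5:v, 6:z, 7:v, 8:z, 9:u, 10:u edges: (4,0,y); (4,8,x); (4,8,y); (4,10,x); (5,8,y); (6,7,y); (6,9,x); (6,9,y); (7,6,y); (7,10,y); (8,4,y); (8,10,x); (9,6,y); (9,10,x); (10,7,x)
step 3: rule r2; match: 0->7, 1->10; deleted nodes (none); deleted edges (10,7,x); added nodes (none); added edges (7,10,x); (10,7,y); result: nodes: 0:u, 3:v, 4:v, 5:v, 6:z, 7:v, 8:z, 9:u, 10:u edges: (4,0,y); (4,8,x); (4,8,y); (4,10,x); (5,8,y); (6,7,y); (6,9,x); (6,9,y); (7,6,y); (7,10,x); (7,10,y); (8,4,y); (8,10,x); (9,6,y); (9,10,x); (10,7,y)
step 4: rule r2; match: 0->8, 1->4; deleted nodes (none); deleted edges (4,8,x); added nodes (none); added edges (8,4,x); result: nodes: 0:u, 3:v, 4:v, 5:v, 6:z, 7:v, 8:z, 9:u, 10:u edges: (4,0,y); (4,8,y); (4,10,x); (5,8,y); (6,7,y); (6,9,x); (6,9,y); (7,6,y); (7,10,x); (7,10,y); (8,4,x); (8,4,y); (8,10,x); (9,6,y); (9,10,x); (10,7,y)
final:
nodes: 0:u, 3:v, 4:v, 5:v, 6:z, 7:v, 8:z, 9:u, 10:u
edges: (4,0,y); (4,8,y); (4,10,x); (5,8,y); (6,7,y); (6,9,x); (6,9,y); (7,6,y); (7,10,x); (7,10,y); (8,4,x); (8,4,y); (8,10,x); (9,6,y); (9,10,x); (10,7,y)


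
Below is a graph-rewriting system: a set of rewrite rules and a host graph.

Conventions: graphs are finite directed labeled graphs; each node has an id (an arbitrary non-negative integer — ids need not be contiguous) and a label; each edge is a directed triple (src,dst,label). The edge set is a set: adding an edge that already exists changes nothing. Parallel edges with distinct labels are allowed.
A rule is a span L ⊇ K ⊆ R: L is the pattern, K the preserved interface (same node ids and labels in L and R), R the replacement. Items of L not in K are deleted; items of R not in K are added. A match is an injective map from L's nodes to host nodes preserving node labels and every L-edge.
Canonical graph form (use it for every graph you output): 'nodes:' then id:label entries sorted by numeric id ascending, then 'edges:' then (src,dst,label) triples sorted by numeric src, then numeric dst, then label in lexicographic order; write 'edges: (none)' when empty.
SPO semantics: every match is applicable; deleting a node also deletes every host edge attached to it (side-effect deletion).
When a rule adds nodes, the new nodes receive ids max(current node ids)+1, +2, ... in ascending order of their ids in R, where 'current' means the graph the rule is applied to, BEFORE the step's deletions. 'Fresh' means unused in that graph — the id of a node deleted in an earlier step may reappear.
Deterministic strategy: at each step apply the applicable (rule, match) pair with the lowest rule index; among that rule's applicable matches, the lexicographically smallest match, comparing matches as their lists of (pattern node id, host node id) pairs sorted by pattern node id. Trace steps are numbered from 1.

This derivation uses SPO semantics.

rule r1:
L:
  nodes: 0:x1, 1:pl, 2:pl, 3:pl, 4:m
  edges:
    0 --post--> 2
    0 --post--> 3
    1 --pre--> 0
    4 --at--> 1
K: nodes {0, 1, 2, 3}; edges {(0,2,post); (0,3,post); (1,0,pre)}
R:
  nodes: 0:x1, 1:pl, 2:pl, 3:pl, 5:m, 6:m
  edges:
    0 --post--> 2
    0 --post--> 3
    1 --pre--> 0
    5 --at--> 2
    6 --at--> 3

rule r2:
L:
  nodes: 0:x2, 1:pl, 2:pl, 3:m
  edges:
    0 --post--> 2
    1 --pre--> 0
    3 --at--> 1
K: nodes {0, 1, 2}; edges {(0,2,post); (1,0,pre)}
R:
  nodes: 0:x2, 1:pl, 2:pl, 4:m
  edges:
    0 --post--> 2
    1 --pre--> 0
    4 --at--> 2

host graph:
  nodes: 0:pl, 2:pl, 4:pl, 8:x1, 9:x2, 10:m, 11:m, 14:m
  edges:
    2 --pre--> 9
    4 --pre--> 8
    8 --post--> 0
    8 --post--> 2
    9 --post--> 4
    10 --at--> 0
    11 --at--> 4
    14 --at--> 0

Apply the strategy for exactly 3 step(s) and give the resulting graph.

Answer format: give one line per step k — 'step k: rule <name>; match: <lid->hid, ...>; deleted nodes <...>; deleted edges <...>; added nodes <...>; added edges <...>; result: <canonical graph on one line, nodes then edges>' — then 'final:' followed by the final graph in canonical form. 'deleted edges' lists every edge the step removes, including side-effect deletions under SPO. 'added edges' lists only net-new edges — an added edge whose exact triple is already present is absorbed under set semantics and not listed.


step 1: rule r1; match: 0->8, 1->4, 2->0, 3->2, 4->11; deleted nodes 11; deleted edges (11,4,at); added nodes 15, 16; added edges (15,0,at); (16,2,at); result: nodes: 0:pl, 2:pl, 4:pl, 8:x1, 9:x2, 10:m, 14:m, 15:m, 16:m edges: (2,9,pre); (4,8,pre); (8,0,post); (8,2,post); (9,4,post); (10,0,at); (14,0,at); (15,0,at); (16,2,at)
step 2: rule r2; match: 0->9, 1->2, 2->4, 3->16; deleted nodes 16; deleted edges (16,2,at); added nodes 17; added edges (17,4,at); result: nodes: 0:pl, 2:pl, 4:pl, 8:x1, 9:x2, 10:m, 14:m, 15:m, 17:m edges: (2,9,pre); (4,8,pre); (8,0,post); (8,2,post); (9,4,post); (10,0,at); (14,0,at); (15,0,at); (17,4,at)
step 3: rule r1; match: 0->8, 1->4, 2->0, 3->2, 4->17; deleted nodes 17; deleted edges (17,4,at); added nodes 18, 19; added edges (18,0,at); (19,2,at); result: nodes: 0:pl, 2:pl, 4:pl, 8:x1, 9:x2, 10:m, 14:m, 15:m, 18:m, 19:m edges: (2,9,pre); (4,8,pre); (8,0,post); (8,2,post); (9,4,post); (10,0,at); (14,0,at); (15,0,at); (18,0,at); (19,2,at)
final:
nodes: 0:pl, 2:pl, 4:pl, 8:x1, 9:x2, 10:m, 14:m, 15:m, 18:m, 19:m
edges: (2,9,pre); (4,8,pre); (8,0,post); (8,2,post); (9,4,post); (10,0,at); (14,0,at); (15,0,at); (18,0,at); (19,2,at)


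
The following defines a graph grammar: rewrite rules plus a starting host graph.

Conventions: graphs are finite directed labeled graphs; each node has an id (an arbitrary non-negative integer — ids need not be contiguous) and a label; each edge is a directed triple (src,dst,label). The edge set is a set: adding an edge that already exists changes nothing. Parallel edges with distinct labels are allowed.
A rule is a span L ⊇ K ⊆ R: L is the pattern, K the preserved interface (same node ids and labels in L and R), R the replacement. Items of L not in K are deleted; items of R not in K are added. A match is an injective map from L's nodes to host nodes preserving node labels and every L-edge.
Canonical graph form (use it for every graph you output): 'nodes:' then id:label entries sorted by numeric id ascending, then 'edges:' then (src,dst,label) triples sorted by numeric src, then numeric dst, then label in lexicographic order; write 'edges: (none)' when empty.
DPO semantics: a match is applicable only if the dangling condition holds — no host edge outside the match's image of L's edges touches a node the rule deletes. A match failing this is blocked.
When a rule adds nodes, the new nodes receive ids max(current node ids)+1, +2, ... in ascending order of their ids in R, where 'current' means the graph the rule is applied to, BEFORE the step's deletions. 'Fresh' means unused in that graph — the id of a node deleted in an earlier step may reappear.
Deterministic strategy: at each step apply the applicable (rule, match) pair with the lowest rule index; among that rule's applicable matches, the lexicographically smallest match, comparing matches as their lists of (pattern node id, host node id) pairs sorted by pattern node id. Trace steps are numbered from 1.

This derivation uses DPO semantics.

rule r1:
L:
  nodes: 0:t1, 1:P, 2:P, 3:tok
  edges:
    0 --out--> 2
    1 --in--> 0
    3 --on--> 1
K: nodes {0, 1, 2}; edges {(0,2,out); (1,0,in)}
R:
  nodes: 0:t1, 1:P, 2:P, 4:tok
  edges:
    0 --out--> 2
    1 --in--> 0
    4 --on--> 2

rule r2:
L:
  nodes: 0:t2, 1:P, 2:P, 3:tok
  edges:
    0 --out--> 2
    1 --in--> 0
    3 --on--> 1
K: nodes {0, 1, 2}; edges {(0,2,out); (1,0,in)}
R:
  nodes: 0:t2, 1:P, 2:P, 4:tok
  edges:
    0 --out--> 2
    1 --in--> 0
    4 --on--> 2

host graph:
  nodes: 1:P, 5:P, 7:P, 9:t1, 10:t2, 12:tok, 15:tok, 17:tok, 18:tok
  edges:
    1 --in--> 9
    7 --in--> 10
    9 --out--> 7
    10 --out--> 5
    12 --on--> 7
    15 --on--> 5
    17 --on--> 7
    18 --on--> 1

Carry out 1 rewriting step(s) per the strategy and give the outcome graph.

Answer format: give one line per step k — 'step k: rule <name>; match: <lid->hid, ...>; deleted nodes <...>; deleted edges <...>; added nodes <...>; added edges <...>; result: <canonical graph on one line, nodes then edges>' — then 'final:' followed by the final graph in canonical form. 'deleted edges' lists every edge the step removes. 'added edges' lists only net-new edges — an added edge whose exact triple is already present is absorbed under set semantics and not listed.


step 1: rule r1; match: 0->9, 1->1, 2->7, 3->18; deleted nodes 18; deleted edges (18,1,on); added nodes 19; added edges (19,7,on); result: nodes: 1:P, 5:P, 7:P, 9:t1, 10:t2, 12:tok, 15:tok, 17:tok, 19:tok edges: (1,9,in); (7,10,in); (9,7,out); (10,5,out); (12,7,on); (15,5,on); (17,7,on); (19,7,on)
final:
nodes: 1:P, 5:P, 7:P, 9:t1, 10:t2, 12:tok, 15:tok, 17:tok, 19:tok
edges: (1,9,in); (7,10,in); (9,7,out); (10,5,out); (12,7,on); (15,5,on); (17,7,on); (19,7,on)


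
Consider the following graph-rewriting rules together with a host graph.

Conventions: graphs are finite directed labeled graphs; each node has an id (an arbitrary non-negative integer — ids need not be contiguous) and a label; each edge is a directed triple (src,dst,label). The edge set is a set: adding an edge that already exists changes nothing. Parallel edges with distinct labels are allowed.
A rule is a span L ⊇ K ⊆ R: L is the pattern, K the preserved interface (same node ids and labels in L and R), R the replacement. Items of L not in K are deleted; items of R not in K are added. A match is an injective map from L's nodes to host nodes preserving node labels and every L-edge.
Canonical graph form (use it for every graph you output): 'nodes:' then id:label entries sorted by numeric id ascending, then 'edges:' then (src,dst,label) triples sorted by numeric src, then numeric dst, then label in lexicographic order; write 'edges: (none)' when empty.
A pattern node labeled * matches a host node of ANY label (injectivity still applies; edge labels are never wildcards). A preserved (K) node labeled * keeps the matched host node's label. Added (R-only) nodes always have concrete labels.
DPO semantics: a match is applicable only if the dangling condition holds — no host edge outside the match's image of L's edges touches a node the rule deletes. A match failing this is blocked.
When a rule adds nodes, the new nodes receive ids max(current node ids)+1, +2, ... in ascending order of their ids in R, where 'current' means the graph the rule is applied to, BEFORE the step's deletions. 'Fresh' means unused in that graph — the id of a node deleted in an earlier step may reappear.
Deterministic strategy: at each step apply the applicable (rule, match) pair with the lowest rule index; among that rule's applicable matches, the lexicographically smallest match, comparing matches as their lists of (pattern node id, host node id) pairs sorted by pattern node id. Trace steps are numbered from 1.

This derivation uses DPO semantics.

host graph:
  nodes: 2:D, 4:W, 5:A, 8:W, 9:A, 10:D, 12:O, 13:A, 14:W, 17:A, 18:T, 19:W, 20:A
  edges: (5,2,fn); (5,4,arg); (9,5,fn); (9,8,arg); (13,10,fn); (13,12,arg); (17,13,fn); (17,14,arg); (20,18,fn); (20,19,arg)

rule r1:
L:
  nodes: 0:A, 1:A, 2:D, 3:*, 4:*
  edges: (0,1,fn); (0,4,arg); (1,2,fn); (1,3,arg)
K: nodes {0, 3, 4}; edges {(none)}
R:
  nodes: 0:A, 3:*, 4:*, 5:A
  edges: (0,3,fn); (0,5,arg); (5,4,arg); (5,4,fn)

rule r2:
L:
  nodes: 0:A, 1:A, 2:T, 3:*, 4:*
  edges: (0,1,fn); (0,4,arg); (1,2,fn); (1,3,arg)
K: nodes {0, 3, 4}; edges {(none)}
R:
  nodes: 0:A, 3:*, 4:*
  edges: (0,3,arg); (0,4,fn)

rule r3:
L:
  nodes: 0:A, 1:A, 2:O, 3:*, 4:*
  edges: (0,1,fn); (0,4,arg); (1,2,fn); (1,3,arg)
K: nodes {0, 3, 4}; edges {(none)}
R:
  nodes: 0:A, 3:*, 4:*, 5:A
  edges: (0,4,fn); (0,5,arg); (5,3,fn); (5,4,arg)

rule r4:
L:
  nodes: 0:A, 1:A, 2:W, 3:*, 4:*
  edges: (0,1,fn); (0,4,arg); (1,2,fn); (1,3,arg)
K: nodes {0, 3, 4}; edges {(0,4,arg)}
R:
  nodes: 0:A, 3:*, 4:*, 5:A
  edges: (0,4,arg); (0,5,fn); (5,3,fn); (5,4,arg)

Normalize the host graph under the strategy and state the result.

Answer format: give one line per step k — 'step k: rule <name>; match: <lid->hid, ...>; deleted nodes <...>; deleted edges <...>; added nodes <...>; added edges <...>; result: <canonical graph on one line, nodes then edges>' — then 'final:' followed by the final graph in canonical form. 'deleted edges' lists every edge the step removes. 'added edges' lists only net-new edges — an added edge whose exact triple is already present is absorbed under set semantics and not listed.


step 1: rule r1; match: 0->9, 1->5, 2->2, 3->4, 4->8; deleted nodes 2, 5; deleted edges (5,2,fn); (5,4,arg); (9,5,fn); (9,8,arg); added nodes 21; added edges (9,4,fn); (9,21,arg); (21,8,arg); (21,8,fn); result: nodes: 4:W, 8:W, 9:A, 10:D, 12:O, 13:A, 14:W, 17:A, 18:T, 19:W, 20:A, 21:A edges: (9,4,fn); (9,21,arg); (13,10,fn); (13,12,arg); (17,13,fn); (17,14,arg); (20,18,fn); (20,19,arg); (21,8,arg); (21,8,fn)
step 2: rule r1; match: 0->17, 1->13, 2->10, 3->12, 4->14; deleted nodes 10, 13; deleted edges (13,10,fn); (13,12,arg); (17,13,fn); (17,14,arg); added nodes 22; added edges (17,12,fn); (17,22,arg); (22,14,arg); (22,14,fn); result: nodes: 4:W, 8:W, 9:A, 12:O, 14:W, 17:A, 18:T, 19:W, 20:A, 21:A, 22:A edges: (9,4,fn); (9,21,arg); (17,12,fn); (17,22,arg); (20,18,fn); (20,19,arg); (21,8,arg); (21,8,fn); (22,14,arg); (22,14,fn)
final:
nodes: 4:W, 8:W, 9:A, 12:O, 14:W, 17:A, 18:T, 19:W, 20:A, 21:A, 22:A
edges: (9,4,fn); (9,21,arg); (17,12,fn); (17,22,arg); (20,18,fn); (20,19,arg); (21,8,arg); (21,8,fn); (22,14,arg); (22,14,fn)


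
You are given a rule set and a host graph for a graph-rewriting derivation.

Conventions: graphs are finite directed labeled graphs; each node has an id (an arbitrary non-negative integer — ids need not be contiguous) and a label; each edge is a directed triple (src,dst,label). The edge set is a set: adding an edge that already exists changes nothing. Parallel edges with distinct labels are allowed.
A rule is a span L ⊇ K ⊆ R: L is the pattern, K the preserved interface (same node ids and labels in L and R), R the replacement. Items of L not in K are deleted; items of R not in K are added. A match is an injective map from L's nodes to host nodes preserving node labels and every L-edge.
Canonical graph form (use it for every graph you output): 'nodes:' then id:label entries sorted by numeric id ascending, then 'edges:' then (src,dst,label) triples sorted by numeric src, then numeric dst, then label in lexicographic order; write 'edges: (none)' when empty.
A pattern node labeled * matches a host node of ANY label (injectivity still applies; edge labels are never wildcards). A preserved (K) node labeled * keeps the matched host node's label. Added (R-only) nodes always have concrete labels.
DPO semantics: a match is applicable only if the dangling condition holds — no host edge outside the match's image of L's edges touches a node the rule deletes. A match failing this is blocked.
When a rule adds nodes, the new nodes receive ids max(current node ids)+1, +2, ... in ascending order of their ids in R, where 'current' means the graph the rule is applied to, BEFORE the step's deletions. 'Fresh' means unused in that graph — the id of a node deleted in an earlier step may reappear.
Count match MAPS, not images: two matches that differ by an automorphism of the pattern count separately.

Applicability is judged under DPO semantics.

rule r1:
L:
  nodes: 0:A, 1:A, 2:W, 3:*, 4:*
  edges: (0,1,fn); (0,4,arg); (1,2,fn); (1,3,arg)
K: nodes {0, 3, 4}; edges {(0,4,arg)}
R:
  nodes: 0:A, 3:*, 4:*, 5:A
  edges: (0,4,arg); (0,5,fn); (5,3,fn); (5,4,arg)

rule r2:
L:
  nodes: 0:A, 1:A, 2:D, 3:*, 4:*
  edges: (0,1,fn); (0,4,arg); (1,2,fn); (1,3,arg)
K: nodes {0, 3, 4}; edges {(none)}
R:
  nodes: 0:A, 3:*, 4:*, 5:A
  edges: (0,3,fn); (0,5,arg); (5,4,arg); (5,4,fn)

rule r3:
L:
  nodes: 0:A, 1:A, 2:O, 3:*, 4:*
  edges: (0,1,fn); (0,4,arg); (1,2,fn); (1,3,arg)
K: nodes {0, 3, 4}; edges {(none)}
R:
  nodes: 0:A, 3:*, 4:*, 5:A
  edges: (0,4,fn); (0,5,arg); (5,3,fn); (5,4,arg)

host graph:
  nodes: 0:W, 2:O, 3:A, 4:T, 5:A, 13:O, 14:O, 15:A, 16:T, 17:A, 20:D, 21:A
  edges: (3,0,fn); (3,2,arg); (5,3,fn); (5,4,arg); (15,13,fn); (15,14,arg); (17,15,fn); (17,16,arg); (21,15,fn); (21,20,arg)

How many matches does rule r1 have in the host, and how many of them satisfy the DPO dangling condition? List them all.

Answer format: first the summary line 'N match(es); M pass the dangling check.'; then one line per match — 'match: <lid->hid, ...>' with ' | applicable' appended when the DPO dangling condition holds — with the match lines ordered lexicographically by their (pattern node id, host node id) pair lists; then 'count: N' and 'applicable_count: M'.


1 match(es); 1 pass the dangling check.
match: 0->5, 1->3, 2->0, 3->2, 4->4 | applicable
count: 1
applicable_count: 1


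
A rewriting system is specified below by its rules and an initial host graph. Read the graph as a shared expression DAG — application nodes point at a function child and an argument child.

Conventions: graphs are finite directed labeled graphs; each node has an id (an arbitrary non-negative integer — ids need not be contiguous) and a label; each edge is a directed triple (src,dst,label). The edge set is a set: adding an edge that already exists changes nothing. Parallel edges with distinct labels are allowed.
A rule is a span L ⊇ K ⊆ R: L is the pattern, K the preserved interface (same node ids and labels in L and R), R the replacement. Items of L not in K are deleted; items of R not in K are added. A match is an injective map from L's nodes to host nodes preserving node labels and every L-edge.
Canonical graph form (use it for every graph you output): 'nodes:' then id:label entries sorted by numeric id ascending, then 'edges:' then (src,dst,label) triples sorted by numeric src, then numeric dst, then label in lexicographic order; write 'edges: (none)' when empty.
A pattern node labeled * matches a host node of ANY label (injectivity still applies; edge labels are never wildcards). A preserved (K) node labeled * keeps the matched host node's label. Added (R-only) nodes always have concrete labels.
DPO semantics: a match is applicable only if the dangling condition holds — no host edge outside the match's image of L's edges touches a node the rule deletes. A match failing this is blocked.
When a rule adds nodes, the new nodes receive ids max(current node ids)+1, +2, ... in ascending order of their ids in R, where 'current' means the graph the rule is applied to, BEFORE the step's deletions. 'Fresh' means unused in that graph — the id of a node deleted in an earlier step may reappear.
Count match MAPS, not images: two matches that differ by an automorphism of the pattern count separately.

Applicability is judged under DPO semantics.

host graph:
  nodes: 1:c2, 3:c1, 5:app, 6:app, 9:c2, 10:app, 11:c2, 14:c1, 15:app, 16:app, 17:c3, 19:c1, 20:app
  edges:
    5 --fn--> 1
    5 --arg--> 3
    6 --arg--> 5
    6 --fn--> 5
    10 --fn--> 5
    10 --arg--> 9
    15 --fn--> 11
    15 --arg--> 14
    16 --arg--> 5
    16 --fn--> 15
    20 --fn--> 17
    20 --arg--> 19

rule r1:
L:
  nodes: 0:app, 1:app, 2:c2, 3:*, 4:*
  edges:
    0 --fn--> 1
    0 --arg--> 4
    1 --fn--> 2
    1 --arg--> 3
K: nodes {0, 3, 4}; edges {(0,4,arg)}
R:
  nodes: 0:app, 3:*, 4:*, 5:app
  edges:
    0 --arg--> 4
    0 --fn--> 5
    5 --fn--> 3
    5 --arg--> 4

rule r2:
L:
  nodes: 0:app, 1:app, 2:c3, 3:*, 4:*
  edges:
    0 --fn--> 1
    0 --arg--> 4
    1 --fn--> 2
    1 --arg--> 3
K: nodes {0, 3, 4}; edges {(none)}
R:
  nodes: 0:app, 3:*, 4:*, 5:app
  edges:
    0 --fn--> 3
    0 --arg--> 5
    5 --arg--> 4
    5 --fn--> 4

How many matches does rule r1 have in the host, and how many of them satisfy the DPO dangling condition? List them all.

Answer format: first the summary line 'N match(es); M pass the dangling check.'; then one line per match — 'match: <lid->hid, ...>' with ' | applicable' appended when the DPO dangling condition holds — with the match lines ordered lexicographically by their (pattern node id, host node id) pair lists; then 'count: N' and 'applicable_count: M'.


2 match(es); 1 pass the dangling check.
match: 0->10, 1->5, 2->1, 3->3, 4->9
match: 0->16, 1->15, 2->11, 3->14, 4->5 | applicable
count: 2
applicable_count: 1


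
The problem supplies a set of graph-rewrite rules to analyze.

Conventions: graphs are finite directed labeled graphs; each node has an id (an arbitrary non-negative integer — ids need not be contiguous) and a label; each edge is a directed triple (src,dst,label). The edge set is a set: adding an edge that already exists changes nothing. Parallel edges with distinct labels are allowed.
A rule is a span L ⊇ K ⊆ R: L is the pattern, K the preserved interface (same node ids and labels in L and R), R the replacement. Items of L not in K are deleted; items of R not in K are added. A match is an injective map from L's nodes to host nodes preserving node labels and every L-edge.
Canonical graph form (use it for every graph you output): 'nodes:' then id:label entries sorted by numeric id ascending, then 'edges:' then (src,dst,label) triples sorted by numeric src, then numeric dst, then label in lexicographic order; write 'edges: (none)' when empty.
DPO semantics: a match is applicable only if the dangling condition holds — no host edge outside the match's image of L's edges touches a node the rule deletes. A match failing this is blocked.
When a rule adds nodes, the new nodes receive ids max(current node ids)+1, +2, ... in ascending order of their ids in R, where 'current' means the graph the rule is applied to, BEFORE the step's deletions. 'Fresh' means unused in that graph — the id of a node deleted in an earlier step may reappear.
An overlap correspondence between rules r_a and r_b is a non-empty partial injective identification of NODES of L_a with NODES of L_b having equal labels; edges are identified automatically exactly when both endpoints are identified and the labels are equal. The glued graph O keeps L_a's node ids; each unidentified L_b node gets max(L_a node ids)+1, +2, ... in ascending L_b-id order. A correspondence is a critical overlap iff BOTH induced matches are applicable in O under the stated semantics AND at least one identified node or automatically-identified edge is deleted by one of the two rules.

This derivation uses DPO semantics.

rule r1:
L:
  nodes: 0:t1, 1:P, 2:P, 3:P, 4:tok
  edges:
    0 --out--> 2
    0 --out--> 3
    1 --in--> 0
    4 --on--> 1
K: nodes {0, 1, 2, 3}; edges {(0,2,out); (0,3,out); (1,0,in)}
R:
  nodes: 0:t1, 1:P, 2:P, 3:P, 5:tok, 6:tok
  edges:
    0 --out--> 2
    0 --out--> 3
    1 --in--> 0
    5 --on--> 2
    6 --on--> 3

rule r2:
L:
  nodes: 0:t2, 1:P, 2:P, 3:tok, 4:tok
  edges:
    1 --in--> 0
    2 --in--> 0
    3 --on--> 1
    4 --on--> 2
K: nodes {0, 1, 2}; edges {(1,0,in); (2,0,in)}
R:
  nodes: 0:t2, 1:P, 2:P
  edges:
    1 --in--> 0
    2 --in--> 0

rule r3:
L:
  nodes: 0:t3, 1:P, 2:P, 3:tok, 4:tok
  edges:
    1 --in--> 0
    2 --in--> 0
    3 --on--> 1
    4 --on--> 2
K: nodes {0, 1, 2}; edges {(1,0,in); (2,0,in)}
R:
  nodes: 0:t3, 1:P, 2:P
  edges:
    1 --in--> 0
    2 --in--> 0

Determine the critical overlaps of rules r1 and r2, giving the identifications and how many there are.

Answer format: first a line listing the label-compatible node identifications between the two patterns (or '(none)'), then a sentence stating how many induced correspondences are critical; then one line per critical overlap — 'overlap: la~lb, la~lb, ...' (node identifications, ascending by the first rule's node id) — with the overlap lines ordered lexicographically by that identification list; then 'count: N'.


label-compatible node identifications between L(r1) and L(r2): 1~1, 1~2, 2~1, 2~2, 3~1, 3~2, 4~3, 4~4
6 of the induced correspondences are critical overlaps of r1 and r2.
overlap: 1~1, 2~2, 4~3
overlap: 1~1, 3~2, 4~3
overlap: 1~1, 4~3
overlap: 1~2, 2~1, 4~4
overlap: 1~2, 3~1, 4~4
overlap: 1~2, 4~4
count: 6
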